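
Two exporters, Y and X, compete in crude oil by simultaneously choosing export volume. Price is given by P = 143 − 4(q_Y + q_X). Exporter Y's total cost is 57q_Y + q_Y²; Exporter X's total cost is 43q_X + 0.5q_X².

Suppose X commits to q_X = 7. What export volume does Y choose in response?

Exporter Y's profit: π = q_Y(143 − 4(q_Y + q_X)) − 57q_Y − q_Y².
∂π/∂q_Y = 86 − 10q_Y − 4q_X = 0, so q_Y = 8.6 − 0.4q_X.
At q_X = 7: q_Y = 8.6 − 0.4·7 = 5.8.

5.8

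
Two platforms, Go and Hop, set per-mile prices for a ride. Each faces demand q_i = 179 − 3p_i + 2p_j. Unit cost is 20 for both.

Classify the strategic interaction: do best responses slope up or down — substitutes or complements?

Go's profit: π = (p_{Go} − 20)(179 − 3p_{Go} + 2p_{Hop}).
∂π/∂p_{Go} = 239 − 6p_{Go} + 2p_{Hop} = 0 ⇒ p_{Go} = 239/6 + (1/3)p_{Hop}.
The best-response slope dp_{Go}/dp_{Hop} = 1/3 > 0: the reaction function is upward-sloping, so the choices are strategic complements.

strategic complements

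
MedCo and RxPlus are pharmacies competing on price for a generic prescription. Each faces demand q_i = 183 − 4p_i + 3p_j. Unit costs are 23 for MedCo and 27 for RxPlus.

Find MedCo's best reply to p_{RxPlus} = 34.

47.125

MedCo's profit: π = (p_{MedCo} − 23)(183 − 4p_{MedCo} + 3p_{RxPlus}).
∂π/∂p_{MedCo} = 275 − 8p_{MedCo} + 3p_{RxPlus} = 0 ⇒ p_{MedCo} = 34.375 + 0.375p_{RxPlus}.
At p_{RxPlus} = 34: p_{MedCo} = 34.375 + 0.375·34 = 47.125.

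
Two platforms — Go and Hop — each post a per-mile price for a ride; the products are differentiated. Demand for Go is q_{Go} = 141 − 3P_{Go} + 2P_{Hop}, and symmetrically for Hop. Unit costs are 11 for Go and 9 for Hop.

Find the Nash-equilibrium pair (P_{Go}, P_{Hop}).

Go's profit: π = (P_{Go} − 11)(141 − 3P_{Go} + 2P_{Hop}).
∂π/∂P_{Go} = 174 − 6P_{Go} + 2P_{Hop} = 0 ⇒ P_{Go} = 29 + (1/3)P_{Hop}.
Similarly P_{Hop} = 28 + (1/3)P_{Go}.
Plugging P_{Hop} into Go's best response: P_{Go} = 29 + (1/3)(28 + (1/3)P_{Go}) ⇒ (8/9)P_{Go} = 115/3, so P_{Go} = 43.125.
Then P_{Hop} = 28 + (1/3)·43.125 = 42.375.

43.125, 42.375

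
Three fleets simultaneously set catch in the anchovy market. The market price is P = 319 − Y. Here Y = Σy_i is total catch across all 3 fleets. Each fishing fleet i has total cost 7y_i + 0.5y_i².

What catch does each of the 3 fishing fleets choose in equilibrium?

62.4

A representative fishing fleet's profit is π_i = y_i(319 − Y) − 7y_i − 0.5y_i², with Y = y_i + Σ_{j≠i} y_j.
First-order condition: 312 − 3y_i − Σ_{j≠i} y_j = 0.
Imposing symmetry (y_j = y for all j) turns Σ_{j≠i} y_j into 2y, so 312 = 5y and y = 62.4.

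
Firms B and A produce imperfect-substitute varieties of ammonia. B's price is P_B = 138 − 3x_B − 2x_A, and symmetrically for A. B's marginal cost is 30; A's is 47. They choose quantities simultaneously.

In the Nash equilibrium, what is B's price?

Firm B's profit: π = x_B(138 − 3x_B − 2x_A) − 30x_B.
∂π/∂x_B = 108 − 6x_B − 2x_A = 0 ⇒ x_B = 18 − (1/3)x_A.
Similarly x_A = 91/6 − (1/3)x_B.
Plugging x_A into B's best response: x_B = 18 − (1/3)(91/6 − (1/3)x_B) ⇒ (8/9)x_B = 233/18, so x_B = 14.5625.
Then x_A = 91/6 − (1/3)·14.5625 = 10.3125.
P_B = 138 − 3·14.5625 − 2·10.3125 = 73.6875.

73.6875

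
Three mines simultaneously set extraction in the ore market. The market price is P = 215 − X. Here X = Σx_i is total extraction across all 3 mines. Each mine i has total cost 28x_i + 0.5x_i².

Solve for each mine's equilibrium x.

A representative mine's profit is π_i = x_i(215 − X) − 28x_i − 0.5x_i², with X = x_i + Σ_{j≠i} x_j.
First-order condition: 187 − 3x_i − Σ_{j≠i} x_j = 0.
With identical mines, set every x_j = x: then 187 − 3x − 2x = 0, i.e. x = 187/5 = 37.4.

37.4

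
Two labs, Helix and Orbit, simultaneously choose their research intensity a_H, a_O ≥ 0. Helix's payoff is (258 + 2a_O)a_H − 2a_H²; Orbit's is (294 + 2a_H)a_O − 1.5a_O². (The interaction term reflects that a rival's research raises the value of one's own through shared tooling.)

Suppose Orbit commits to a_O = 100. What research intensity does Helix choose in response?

Expanding Helix's payoff: 258a_H + 2a_Oa_H − 2a_H².
∂π/∂a_H = 258 + 2a_O − 4a_H = 0, so a_H = 64.5 + 0.5a_O.
At a_O = 100: a_H = 64.5 + 0.5·100 = 114.5.

114.5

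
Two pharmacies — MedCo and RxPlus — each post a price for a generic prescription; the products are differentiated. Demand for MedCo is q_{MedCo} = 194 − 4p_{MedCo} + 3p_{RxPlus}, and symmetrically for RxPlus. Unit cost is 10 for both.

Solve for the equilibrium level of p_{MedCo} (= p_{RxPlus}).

MedCo's profit: π = (p_{MedCo} − 10)(194 − 4p_{MedCo} + 3p_{RxPlus}).
∂π/∂p_{MedCo} = 234 − 8p_{MedCo} + 3p_{RxPlus} = 0 ⇒ p_{MedCo} = 29.25 + 0.375p_{RxPlus}.
The game is symmetric, so in equilibrium p_{RxPlus} = p_{MedCo}: the reaction function gives 0.625p_{MedCo} = 29.25, hence p_{MedCo} = 46.8.

46.8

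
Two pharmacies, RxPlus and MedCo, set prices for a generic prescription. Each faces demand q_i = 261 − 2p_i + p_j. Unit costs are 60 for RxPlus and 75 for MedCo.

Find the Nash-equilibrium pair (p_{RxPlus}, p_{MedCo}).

RxPlus's profit: π = (p_{RxPlus} − 60)(261 − 2p_{RxPlus} + p_{MedCo}).
∂π/∂p_{RxPlus} = 381 − 4p_{RxPlus} + p_{MedCo} = 0 ⇒ p_{RxPlus} = 95.25 + 0.25p_{MedCo}.
Similarly p_{MedCo} = 102.75 + 0.25p_{RxPlus}.
Plugging p_{MedCo} into RxPlus's best response: p_{RxPlus} = 95.25 + 0.25(102.75 + 0.25p_{RxPlus}) ⇒ 0.9375p_{RxPlus} = 120.9375, so p_{RxPlus} = 129.
Then p_{MedCo} = 102.75 + 0.25·129 = 135.

129, 135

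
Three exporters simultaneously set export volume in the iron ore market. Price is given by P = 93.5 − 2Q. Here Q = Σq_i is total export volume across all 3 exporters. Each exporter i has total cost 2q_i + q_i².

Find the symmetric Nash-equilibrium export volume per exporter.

A representative exporter's profit is π_i = q_i(93.5 − 2Q) − 2q_i − q_i², with Q = q_i + Σ_{j≠i} q_j.
First-order condition: 91.5 − 6q_i − 2Σ_{j≠i} q_j = 0.
Imposing symmetry (q_j = q for all j) turns Σ_{j≠i} q_j into 2q, so 91.5 = 10q and q = 9.15.

9.15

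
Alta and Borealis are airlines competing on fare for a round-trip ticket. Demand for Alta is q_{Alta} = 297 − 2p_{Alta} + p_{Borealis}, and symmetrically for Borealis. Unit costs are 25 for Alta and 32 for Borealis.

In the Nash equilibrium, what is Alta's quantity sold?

Alta's profit: π = (p_{Alta} − 25)(297 − 2p_{Alta} + p_{Borealis}).
∂π/∂p_{Alta} = 347 − 4p_{Alta} + p_{Borealis} = 0 ⇒ p_{Alta} = 86.75 + 0.25p_{Borealis}.
Similarly p_{Borealis} = 90.25 + 0.25p_{Alta}.
Plugging p_{Borealis} into Alta's best response: p_{Alta} = 86.75 + 0.25(90.25 + 0.25p_{Alta}) ⇒ 0.9375p_{Alta} = 109.3125, so p_{Alta} = 116.6.
Then p_{Borealis} = 90.25 + 0.25·116.6 = 119.4.
q_{Alta} = 297 − 2·116.6 + 119.4 = 183.2.

183.2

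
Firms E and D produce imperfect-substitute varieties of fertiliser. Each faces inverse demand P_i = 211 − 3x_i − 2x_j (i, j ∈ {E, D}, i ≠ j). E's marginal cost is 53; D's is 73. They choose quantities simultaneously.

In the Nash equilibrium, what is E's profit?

Firm E's profit: π = x_E(211 − 3x_E − 2x_D) − 53x_E.
∂π/∂x_E = 158 − 6x_E − 2x_D = 0 ⇒ x_E = 79/3 − (1/3)x_D.
Similarly x_D = 23 − (1/3)x_E.
Plugging x_D into E's best response: x_E = 79/3 − (1/3)(23 − (1/3)x_E) ⇒ (8/9)x_E = 56/3, so x_E = 21.
Then x_D = 23 − (1/3)·21 = 16.
P_E = 211 − 3·21 − 2·16 = 116.
Profit = (116 − 53)·21 = 1323.

1323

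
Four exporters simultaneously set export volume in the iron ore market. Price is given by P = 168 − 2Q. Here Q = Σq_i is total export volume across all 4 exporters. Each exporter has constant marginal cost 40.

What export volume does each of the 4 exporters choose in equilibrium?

A representative exporter's profit is π_i = q_i(168 − 2Q) − 40q_i, with Q = q_i + Σ_{j≠i} q_j.
First-order condition: 128 − 4q_i − 2Σ_{j≠i} q_j = 0.
Imposing symmetry (q_j = q for all j) turns Σ_{j≠i} q_j into 3q, so 128 = 10q and q = 12.8.

12.8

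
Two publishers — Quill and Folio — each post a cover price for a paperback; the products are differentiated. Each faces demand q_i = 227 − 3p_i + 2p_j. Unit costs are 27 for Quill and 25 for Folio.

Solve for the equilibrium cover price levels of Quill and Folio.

76.625, 75.875

Quill's profit: π = (p_{Quill} − 27)(227 − 3p_{Quill} + 2p_{Folio}).
∂π/∂p_{Quill} = 308 − 6p_{Quill} + 2p_{Folio} = 0 ⇒ p_{Quill} = 154/3 + (1/3)p_{Folio}.
Similarly p_{Folio} = 151/3 + (1/3)p_{Quill}.
Substituting the second reaction function into the first: p_{Quill} = 154/3 + (1/3)(151/3 + (1/3)p_{Quill}), which gives (8/9)p_{Quill} = 613/9 ⇒ p_{Quill} = 76.625.
Then p_{Folio} = 151/3 + (1/3)·76.625 = 75.875.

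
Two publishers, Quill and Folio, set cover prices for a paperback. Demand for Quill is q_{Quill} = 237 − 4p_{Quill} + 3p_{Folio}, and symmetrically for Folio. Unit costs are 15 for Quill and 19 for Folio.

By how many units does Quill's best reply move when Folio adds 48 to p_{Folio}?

Quill's profit: π = (p_{Quill} − 15)(237 − 4p_{Quill} + 3p_{Folio}).
∂π/∂p_{Quill} = 297 − 8p_{Quill} + 3p_{Folio} = 0 ⇒ p_{Quill} = 37.125 + 0.375p_{Folio}.
The reaction-function slope is 0.375, so a 48-unit rise in p_{Folio} moves p_{Quill} by 0.375 × 48 = 18. Quill's best response rises — the actions are strategic complements.

18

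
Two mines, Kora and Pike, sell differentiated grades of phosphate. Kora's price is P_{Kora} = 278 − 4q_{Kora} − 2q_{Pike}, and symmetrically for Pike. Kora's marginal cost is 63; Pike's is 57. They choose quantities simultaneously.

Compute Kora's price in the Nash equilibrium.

Mine Kora's profit: π = q_{Kora}(278 − 4q_{Kora} − 2q_{Pike}) − 63q_{Kora}.
∂π/∂q_{Kora} = 215 − 8q_{Kora} − 2q_{Pike} = 0 ⇒ q_{Kora} = 26.875 − 0.25q_{Pike}.
Similarly q_{Pike} = 27.625 − 0.25q_{Kora}.
Solving the two reaction functions simultaneously: (1 − (−0.25)(−0.25))q_{Kora} = 26.875 − 0.25·27.625, so 0.9375q_{Kora} = 639/32 and q_{Kora} = 21.3.
Then q_{Pike} = 27.625 − 0.25·21.3 = 22.3.
P_{Kora} = 278 − 4·21.3 − 2·22.3 = 148.2.

148.2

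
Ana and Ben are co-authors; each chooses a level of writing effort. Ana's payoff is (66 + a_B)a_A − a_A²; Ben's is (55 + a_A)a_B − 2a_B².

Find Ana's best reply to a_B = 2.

Expanding Ana's payoff: 66a_A + a_Ba_A − a_A².
∂π/∂a_A = 66 + a_B − 2a_A = 0, so a_A = 33 + 0.5a_B.
At a_B = 2: a_A = 33 + 0.5·2 = 34.

34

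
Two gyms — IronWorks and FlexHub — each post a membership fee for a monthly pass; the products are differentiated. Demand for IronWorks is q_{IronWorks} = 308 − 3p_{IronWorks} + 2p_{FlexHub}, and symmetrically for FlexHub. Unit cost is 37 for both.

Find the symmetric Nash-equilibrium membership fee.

IronWorks's profit: π = (p_{IronWorks} − 37)(308 − 3p_{IronWorks} + 2p_{FlexHub}).
∂π/∂p_{IronWorks} = 419 − 6p_{IronWorks} + 2p_{FlexHub} = 0 ⇒ p_{IronWorks} = 419/6 + (1/3)p_{FlexHub}.
Setting p_{IronWorks} = p_{FlexHub} in the reaction function: p_{IronWorks} = 419/6 + (1/3)p_{IronWorks}, so p_{IronWorks} = (419/6) / (2/3) = 104.75.

104.75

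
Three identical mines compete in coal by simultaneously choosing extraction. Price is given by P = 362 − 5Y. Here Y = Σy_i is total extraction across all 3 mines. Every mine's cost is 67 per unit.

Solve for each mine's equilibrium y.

14.75

A representative mine's profit is π_i = y_i(362 − 5Y) − 67y_i, with Y = y_i + Σ_{j≠i} y_j.
First-order condition: 295 − 10y_i − 5Σ_{j≠i} y_j = 0.
Imposing symmetry (y_j = y for all j) turns Σ_{j≠i} y_j into 2y, so 295 = 20y and y = 14.75.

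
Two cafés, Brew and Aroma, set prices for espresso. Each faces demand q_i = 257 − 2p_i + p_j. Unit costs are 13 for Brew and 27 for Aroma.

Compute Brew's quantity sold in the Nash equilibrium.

Brew's profit: π = (p_{Brew} − 13)(257 − 2p_{Brew} + p_{Aroma}).
∂π/∂p_{Brew} = 283 − 4p_{Brew} + p_{Aroma} = 0 ⇒ p_{Brew} = 70.75 + 0.25p_{Aroma}.
Similarly p_{Aroma} = 77.75 + 0.25p_{Brew}.
Plugging p_{Aroma} into Brew's best response: p_{Brew} = 70.75 + 0.25(77.75 + 0.25p_{Brew}) ⇒ 0.9375p_{Brew} = 90.1875, so p_{Brew} = 96.2.
Then p_{Aroma} = 77.75 + 0.25·96.2 = 101.8.
q_{Brew} = 257 − 2·96.2 + 101.8 = 166.4.

166.4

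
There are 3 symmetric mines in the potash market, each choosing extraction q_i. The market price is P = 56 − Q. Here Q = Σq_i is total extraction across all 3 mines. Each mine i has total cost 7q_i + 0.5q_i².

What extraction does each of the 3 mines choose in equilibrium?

9.8

A representative mine's profit is π_i = q_i(56 − Q) − 7q_i − 0.5q_i², with Q = q_i + Σ_{j≠i} q_j.
First-order condition: 49 − 3q_i − Σ_{j≠i} q_j = 0.
In a symmetric equilibrium every mine chooses the same q, so Σ_{j≠i} q_j = 2q. The condition becomes 49 − 5q = 0, giving q = 49/5 = 9.8.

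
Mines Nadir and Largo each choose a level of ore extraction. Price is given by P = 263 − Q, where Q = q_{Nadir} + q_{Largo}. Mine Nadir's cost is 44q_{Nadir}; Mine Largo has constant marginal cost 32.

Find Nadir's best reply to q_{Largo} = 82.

68.5

Mine Nadir's profit: π = q_{Nadir}(263 − (q_{Nadir} + q_{Largo})) − 44q_{Nadir}.
∂π/∂q_{Nadir} = 219 − 2q_{Nadir} − q_{Largo} = 0, so q_{Nadir} = 109.5 − 0.5q_{Largo}.
At q_{Largo} = 82: q_{Nadir} = 109.5 − 0.5·82 = 68.5.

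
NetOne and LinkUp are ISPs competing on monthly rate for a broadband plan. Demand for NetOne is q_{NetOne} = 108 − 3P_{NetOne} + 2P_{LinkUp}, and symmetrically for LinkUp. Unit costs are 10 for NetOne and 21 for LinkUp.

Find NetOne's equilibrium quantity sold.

79.6875

NetOne's profit: π = (P_{NetOne} − 10)(108 − 3P_{NetOne} + 2P_{LinkUp}).
∂π/∂P_{NetOne} = 138 − 6P_{NetOne} + 2P_{LinkUp} = 0 ⇒ P_{NetOne} = 23 + (1/3)P_{LinkUp}.
Similarly P_{LinkUp} = 28.5 + (1/3)P_{NetOne}.
Plugging P_{LinkUp} into NetOne's best response: P_{NetOne} = 23 + (1/3)(28.5 + (1/3)P_{NetOne}) ⇒ (8/9)P_{NetOne} = 32.5, so P_{NetOne} = 36.5625.
Then P_{LinkUp} = 28.5 + (1/3)·36.5625 = 40.6875.
q_{NetOne} = 108 − 3·36.5625 + 2·40.6875 = 79.6875.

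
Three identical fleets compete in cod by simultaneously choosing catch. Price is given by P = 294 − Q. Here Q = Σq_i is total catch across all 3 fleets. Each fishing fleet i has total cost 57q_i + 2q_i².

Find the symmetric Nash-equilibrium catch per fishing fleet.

A representative fishing fleet's profit is π_i = q_i(294 − Q) − 57q_i − 2q_i², with Q = q_i + Σ_{j≠i} q_j.
First-order condition: 237 − 6q_i − Σ_{j≠i} q_j = 0.
In a symmetric equilibrium every fishing fleet chooses the same q, so Σ_{j≠i} q_j = 2q. The condition becomes 237 − 8q = 0, giving q = 237/8 = 29.625.

29.625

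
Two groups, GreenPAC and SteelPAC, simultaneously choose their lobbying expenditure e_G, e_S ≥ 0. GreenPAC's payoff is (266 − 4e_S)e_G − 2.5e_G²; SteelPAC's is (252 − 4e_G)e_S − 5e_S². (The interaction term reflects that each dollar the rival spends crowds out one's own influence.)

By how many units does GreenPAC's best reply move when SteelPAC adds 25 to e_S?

Expanding GreenPAC's payoff: 266e_G − 4e_Se_G − 2.5e_G².
∂π/∂e_G = 266 − 4e_S − 5e_G = 0, so e_G = 53.2 − 0.8e_S.
The reaction-function slope is −0.8, so a 25-unit rise in e_S moves e_G by −0.8 × 25 = −20. GreenPAC's best response falls — the actions are strategic substitutes.

-20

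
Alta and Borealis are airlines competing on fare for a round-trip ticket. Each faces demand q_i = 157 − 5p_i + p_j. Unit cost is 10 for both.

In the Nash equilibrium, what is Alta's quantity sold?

Alta's profit: π = (p_{Alta} − 10)(157 − 5p_{Alta} + p_{Borealis}).
∂π/∂p_{Alta} = 207 − 10p_{Alta} + p_{Borealis} = 0 ⇒ p_{Alta} = 20.7 + 0.1p_{Borealis}.
The game is symmetric, so in equilibrium p_{Borealis} = p_{Alta}: the reaction function gives 0.9p_{Alta} = 20.7, hence p_{Alta} = 23.
q_{Alta} = 157 − 5·23 + 23 = 65.

65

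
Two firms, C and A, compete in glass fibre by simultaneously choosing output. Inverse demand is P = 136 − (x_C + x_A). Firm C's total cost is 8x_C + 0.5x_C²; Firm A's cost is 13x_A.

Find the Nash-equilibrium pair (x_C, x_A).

Firm C's profit: π = x_C(136 − (x_C + x_A)) − 8x_C − 0.5x_C².
∂π/∂x_C = 128 − 3x_C − x_A = 0, so x_C = 128/3 − (1/3)x_A.
For A: ∂π/∂x_A = 123 − 2x_A − x_C = 0 ⇒ x_A = 61.5 − 0.5x_C.
Substituting the second reaction function into the first: x_C = 128/3 − (1/3)(61.5 − 0.5x_C), which gives (5/6)x_C = 133/6 ⇒ x_C = 26.6.
Then x_A = 61.5 − 0.5·26.6 = 48.2.

26.6, 48.2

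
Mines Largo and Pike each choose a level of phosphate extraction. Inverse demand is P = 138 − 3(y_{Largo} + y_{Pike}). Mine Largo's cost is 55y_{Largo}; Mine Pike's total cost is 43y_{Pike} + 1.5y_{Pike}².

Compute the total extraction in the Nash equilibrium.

17.4

Mine Largo's profit: π = y_{Largo}(138 − 3(y_{Largo} + y_{Pike})) − 55y_{Largo}.
∂π/∂y_{Largo} = 83 − 6y_{Largo} − 3y_{Pike} = 0, so y_{Largo} = 83/6 − 0.5y_{Pike}.
For Pike: ∂π/∂y_{Pike} = 95 − 9y_{Pike} − 3y_{Largo} = 0 ⇒ y_{Pike} = 95/9 − (1/3)y_{Largo}.
Substituting the second reaction function into the first: y_{Largo} = 83/6 − 0.5(95/9 − (1/3)y_{Largo}), which gives (5/6)y_{Largo} = 77/9 ⇒ y_{Largo} = 154/15.
Then y_{Pike} = 95/9 − (1/3)·(154/15) = 107/15.
Total extraction: 154/15 + 107/15 = 17.4.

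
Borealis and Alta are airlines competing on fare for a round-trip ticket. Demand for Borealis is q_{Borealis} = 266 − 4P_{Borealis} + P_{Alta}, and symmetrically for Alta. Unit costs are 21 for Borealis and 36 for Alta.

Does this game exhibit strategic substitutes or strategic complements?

strategic complements

Borealis's profit: π = (P_{Borealis} − 21)(266 − 4P_{Borealis} + P_{Alta}).
∂π/∂P_{Borealis} = 350 − 8P_{Borealis} + P_{Alta} = 0 ⇒ P_{Borealis} = 43.75 + 0.125P_{Alta}.
The best-response slope dP_{Borealis}/dP_{Alta} = 0.125 > 0: the reaction function is upward-sloping, so the choices are strategic complements.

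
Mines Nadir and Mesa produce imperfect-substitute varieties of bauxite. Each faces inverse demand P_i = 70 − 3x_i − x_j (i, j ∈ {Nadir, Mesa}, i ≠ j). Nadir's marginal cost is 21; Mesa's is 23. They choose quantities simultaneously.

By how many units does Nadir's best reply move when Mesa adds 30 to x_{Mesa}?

Mine Nadir's profit: π = x_{Nadir}(70 − 3x_{Nadir} − x_{Mesa}) − 21x_{Nadir}.
∂π/∂x_{Nadir} = 49 − 6x_{Nadir} − x_{Mesa} = 0 ⇒ x_{Nadir} = 49/6 − (1/6)x_{Mesa}.
The reaction-function slope is −1/6, so a 30-unit rise in x_{Mesa} moves x_{Nadir} by −1/6 × 30 = −5. Nadir's best response falls — the actions are strategic substitutes.

-5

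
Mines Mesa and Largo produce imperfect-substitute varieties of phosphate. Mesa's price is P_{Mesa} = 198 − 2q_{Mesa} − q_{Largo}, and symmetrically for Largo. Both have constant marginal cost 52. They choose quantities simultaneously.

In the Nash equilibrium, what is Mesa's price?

Mine Mesa's profit: π = q_{Mesa}(198 − 2q_{Mesa} − q_{Largo}) − 52q_{Mesa}.
∂π/∂q_{Mesa} = 146 − 4q_{Mesa} − q_{Largo} = 0 ⇒ q_{Mesa} = 36.5 − 0.25q_{Largo}.
Setting q_{Mesa} = q_{Largo} in the reaction function: q_{Mesa} = 36.5 − 0.25q_{Mesa}, so q_{Mesa} = 36.5 / 1.25 = 29.2.
P_{Mesa} = 198 − 2·29.2 − 29.2 = 110.4.

110.4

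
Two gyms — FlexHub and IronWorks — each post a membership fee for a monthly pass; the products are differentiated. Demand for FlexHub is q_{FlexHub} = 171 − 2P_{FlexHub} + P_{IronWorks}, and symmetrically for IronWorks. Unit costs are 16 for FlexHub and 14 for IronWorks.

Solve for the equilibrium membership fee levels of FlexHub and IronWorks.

67.4, 66.6

FlexHub's profit: π = (P_{FlexHub} − 16)(171 − 2P_{FlexHub} + P_{IronWorks}).
∂π/∂P_{FlexHub} = 203 − 4P_{FlexHub} + P_{IronWorks} = 0 ⇒ P_{FlexHub} = 50.75 + 0.25P_{IronWorks}.
Similarly P_{IronWorks} = 49.75 + 0.25P_{FlexHub}.
Plugging P_{IronWorks} into FlexHub's best response: P_{FlexHub} = 50.75 + 0.25(49.75 + 0.25P_{FlexHub}) ⇒ 0.9375P_{FlexHub} = 63.1875, so P_{FlexHub} = 67.4.
Then P_{IronWorks} = 49.75 + 0.25·67.4 = 66.6.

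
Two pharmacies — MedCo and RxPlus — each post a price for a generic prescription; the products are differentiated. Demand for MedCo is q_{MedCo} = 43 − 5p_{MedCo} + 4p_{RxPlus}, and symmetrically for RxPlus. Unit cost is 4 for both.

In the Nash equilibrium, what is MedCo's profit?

211.25

MedCo's profit: π = (p_{MedCo} − 4)(43 − 5p_{MedCo} + 4p_{RxPlus}).
∂π/∂p_{MedCo} = 63 − 10p_{MedCo} + 4p_{RxPlus} = 0 ⇒ p_{MedCo} = 6.3 + 0.4p_{RxPlus}.
The game is symmetric, so in equilibrium p_{RxPlus} = p_{MedCo}: the reaction function gives 0.6p_{MedCo} = 6.3, hence p_{MedCo} = 10.5.
q_{MedCo} = 43 − 5·10.5 + 4·10.5 = 32.5.
Profit = (10.5 − 4)·32.5 = 211.25.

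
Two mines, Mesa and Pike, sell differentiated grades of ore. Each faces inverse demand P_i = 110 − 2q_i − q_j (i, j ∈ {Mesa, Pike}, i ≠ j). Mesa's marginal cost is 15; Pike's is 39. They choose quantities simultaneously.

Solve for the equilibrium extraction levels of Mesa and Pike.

20.6, 12.6

Mine Mesa's profit: π = q_{Mesa}(110 − 2q_{Mesa} − q_{Pike}) − 15q_{Mesa}.
∂π/∂q_{Mesa} = 95 − 4q_{Mesa} − q_{Pike} = 0 ⇒ q_{Mesa} = 23.75 − 0.25q_{Pike}.
Similarly q_{Pike} = 17.75 − 0.25q_{Mesa}.
Substituting the second reaction function into the first: q_{Mesa} = 23.75 − 0.25(17.75 − 0.25q_{Mesa}), which gives 0.9375q_{Mesa} = 19.3125 ⇒ q_{Mesa} = 20.6.
Then q_{Pike} = 17.75 − 0.25·20.6 = 12.6.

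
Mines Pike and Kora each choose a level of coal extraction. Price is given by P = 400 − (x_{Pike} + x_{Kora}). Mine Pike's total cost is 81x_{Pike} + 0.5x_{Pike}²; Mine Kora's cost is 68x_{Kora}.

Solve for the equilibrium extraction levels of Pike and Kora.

61.2, 135.4

Mine Pike's profit: π = x_{Pike}(400 − (x_{Pike} + x_{Kora})) − 81x_{Pike} − 0.5x_{Pike}².
∂π/∂x_{Pike} = 319 − 3x_{Pike} − x_{Kora} = 0, so x_{Pike} = 319/3 − (1/3)x_{Kora}.
For Kora: ∂π/∂x_{Kora} = 332 − 2x_{Kora} − x_{Pike} = 0 ⇒ x_{Kora} = 166 − 0.5x_{Pike}.
Solving the two reaction functions simultaneously: (1 − (−1/3)(−0.5))x_{Pike} = 319/3 − (1/3)·166, so (5/6)x_{Pike} = 51 and x_{Pike} = 61.2.
Then x_{Kora} = 166 − 0.5·61.2 = 135.4.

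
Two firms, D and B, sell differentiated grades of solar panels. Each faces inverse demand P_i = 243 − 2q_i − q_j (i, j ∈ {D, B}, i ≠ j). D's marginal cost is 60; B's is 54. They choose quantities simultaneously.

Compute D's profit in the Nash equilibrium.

Firm D's profit: π = q_D(243 − 2q_D − q_B) − 60q_D.
∂π/∂q_D = 183 − 4q_D − q_B = 0 ⇒ q_D = 45.75 − 0.25q_B.
Similarly q_B = 47.25 − 0.25q_D.
Solving the two reaction functions simultaneously: (1 − (−0.25)(−0.25))q_D = 45.75 − 0.25·47.25, so 0.9375q_D = 33.9375 and q_D = 36.2.
Then q_B = 47.25 − 0.25·36.2 = 38.2.
P_D = 243 − 2·36.2 − 38.2 = 132.4.
Profit = (132.4 − 60)·36.2 = 2620.88.

2620.88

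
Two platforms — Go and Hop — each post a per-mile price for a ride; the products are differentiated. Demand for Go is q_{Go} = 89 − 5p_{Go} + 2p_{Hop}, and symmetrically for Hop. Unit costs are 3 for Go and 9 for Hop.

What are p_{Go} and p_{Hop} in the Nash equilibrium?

Go's profit: π = (p_{Go} − 3)(89 − 5p_{Go} + 2p_{Hop}).
∂π/∂p_{Go} = 104 − 10p_{Go} + 2p_{Hop} = 0 ⇒ p_{Go} = 10.4 + 0.2p_{Hop}.
Similarly p_{Hop} = 13.4 + 0.2p_{Go}.
Substituting the second reaction function into the first: p_{Go} = 10.4 + 0.2(13.4 + 0.2p_{Go}), which gives 0.96p_{Go} = 13.08 ⇒ p_{Go} = 13.625.
Then p_{Hop} = 13.4 + 0.2·13.625 = 16.125.

13.625, 16.125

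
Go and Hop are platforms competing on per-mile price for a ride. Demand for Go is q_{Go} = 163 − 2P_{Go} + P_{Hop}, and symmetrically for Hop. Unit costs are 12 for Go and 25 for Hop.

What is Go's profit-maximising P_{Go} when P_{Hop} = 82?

67.25

Go's profit: π = (P_{Go} − 12)(163 − 2P_{Go} + P_{Hop}).
∂π/∂P_{Go} = 187 − 4P_{Go} + P_{Hop} = 0 ⇒ P_{Go} = 46.75 + 0.25P_{Hop}.
At P_{Hop} = 82: P_{Go} = 46.75 + 0.25·82 = 67.25.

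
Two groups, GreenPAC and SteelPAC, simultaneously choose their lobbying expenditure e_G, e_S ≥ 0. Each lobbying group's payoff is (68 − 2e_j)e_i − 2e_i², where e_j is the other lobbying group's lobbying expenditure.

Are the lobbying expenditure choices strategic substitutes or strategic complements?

GreenPAC's payoff is (68 − 2e_S)e_G − 2e_G².
∂π/∂e_G = 68 − 2e_S − 4e_G = 0, so e_G = 17 − 0.5e_S.
The best-response slope de_G/de_S = −0.5 < 0: the reaction function is downward-sloping, so the choices are strategic substitutes.

strategic substitutes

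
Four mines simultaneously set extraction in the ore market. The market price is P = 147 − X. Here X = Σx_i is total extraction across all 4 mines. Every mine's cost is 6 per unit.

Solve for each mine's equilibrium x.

28.2

A representative mine's profit is π_i = x_i(147 − X) − 6x_i, with X = x_i + Σ_{j≠i} x_j.
First-order condition: 141 − 2x_i − Σ_{j≠i} x_j = 0.
Imposing symmetry (x_j = x for all j) turns Σ_{j≠i} x_j into 3x, so 141 = 5x and x = 28.2.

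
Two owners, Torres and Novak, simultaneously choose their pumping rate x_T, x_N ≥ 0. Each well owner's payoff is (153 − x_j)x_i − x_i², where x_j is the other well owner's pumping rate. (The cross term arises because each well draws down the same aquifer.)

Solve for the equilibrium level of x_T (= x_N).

51

Torres's payoff is (153 − x_N)x_T − x_T².
∂π/∂x_T = 153 − x_N − 2x_T = 0, so x_T = 76.5 − 0.5x_N.
The game is symmetric, so in equilibrium x_N = x_T: the reaction function gives 1.5x_T = 76.5, hence x_T = 51.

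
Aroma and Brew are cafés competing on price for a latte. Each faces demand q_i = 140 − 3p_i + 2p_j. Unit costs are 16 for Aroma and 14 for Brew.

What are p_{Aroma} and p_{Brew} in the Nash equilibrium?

Aroma's profit: π = (p_{Aroma} − 16)(140 − 3p_{Aroma} + 2p_{Brew}).
∂π/∂p_{Aroma} = 188 − 6p_{Aroma} + 2p_{Brew} = 0 ⇒ p_{Aroma} = 94/3 + (1/3)p_{Brew}.
Similarly p_{Brew} = 91/3 + (1/3)p_{Aroma}.
Solving the two reaction functions simultaneously: (1 − (1/3)(1/3))p_{Aroma} = 94/3 + (1/3)·(91/3), so (8/9)p_{Aroma} = 373/9 and p_{Aroma} = 46.625.
Then p_{Brew} = 91/3 + (1/3)·46.625 = 45.875.

46.625, 45.875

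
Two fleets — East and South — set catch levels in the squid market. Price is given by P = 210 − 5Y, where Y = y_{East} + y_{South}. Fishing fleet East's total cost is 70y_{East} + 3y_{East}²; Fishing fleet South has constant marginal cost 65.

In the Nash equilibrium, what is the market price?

Fishing fleet East's profit: π = y_{East}(210 − 5(y_{East} + y_{South})) − 70y_{East} − 3y_{East}².
∂π/∂y_{East} = 140 − 16y_{East} − 5y_{South} = 0, so y_{East} = 8.75 − 0.3125y_{South}.
For South: ∂π/∂y_{South} = 145 − 10y_{South} − 5y_{East} = 0 ⇒ y_{South} = 14.5 − 0.5y_{East}.
Solving the two reaction functions simultaneously: (1 − (−0.3125)(−0.5))y_{East} = 8.75 − 0.3125·14.5, so (27/32)y_{East} = 135/32 and y_{East} = 5.
Then y_{South} = 14.5 − 0.5·5 = 12.
Equilibrium price: P = 210 − 5·17 = 125.

125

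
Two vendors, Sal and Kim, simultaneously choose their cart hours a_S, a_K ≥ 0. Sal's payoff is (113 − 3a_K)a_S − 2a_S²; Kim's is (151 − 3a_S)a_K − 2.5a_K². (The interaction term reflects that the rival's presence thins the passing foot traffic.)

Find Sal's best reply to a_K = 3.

Expanding Sal's payoff: 113a_S − 3a_Ka_S − 2a_S².
∂π/∂a_S = 113 − 3a_K − 4a_S = 0, so a_S = 28.25 − 0.75a_K.
At a_K = 3: a_S = 28.25 − 0.75·3 = 26.

26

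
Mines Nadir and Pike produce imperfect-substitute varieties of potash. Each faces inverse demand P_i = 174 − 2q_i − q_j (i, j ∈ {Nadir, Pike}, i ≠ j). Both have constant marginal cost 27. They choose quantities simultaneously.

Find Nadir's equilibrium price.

Mine Nadir's profit: π = q_{Nadir}(174 − 2q_{Nadir} − q_{Pike}) − 27q_{Nadir}.
∂π/∂q_{Nadir} = 147 − 4q_{Nadir} − q_{Pike} = 0 ⇒ q_{Nadir} = 36.75 − 0.25q_{Pike}.
Setting q_{Nadir} = q_{Pike} in the reaction function: q_{Nadir} = 36.75 − 0.25q_{Nadir}, so q_{Nadir} = 36.75 / 1.25 = 29.4.
P_{Nadir} = 174 − 2·29.4 − 29.4 = 85.8.

85.8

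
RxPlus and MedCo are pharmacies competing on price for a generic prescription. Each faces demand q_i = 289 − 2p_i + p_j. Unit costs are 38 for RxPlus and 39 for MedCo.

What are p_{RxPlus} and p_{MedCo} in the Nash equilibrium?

RxPlus's profit: π = (p_{RxPlus} − 38)(289 − 2p_{RxPlus} + p_{MedCo}).
∂π/∂p_{RxPlus} = 365 − 4p_{RxPlus} + p_{MedCo} = 0 ⇒ p_{RxPlus} = 91.25 + 0.25p_{MedCo}.
Similarly p_{MedCo} = 91.75 + 0.25p_{RxPlus}.
Plugging p_{MedCo} into RxPlus's best response: p_{RxPlus} = 91.25 + 0.25(91.75 + 0.25p_{RxPlus}) ⇒ 0.9375p_{RxPlus} = 114.1875, so p_{RxPlus} = 121.8.
Then p_{MedCo} = 91.75 + 0.25·121.8 = 122.2.

121.8, 122.2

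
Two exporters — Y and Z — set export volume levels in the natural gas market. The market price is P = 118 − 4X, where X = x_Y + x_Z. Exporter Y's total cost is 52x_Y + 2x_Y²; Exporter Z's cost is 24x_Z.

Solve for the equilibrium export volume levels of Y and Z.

Exporter Y's profit: π = x_Y(118 − 4(x_Y + x_Z)) − 52x_Y − 2x_Y².
∂π/∂x_Y = 66 − 12x_Y − 4x_Z = 0, so x_Y = 5.5 − (1/3)x_Z.
For Z: ∂π/∂x_Z = 94 − 8x_Z − 4x_Y = 0 ⇒ x_Z = 11.75 − 0.5x_Y.
Plugging x_Z into Y's best response: x_Y = 5.5 − (1/3)(11.75 − 0.5x_Y) ⇒ (5/6)x_Y = 19/12, so x_Y = 1.9.
Then x_Z = 11.75 − 0.5·1.9 = 10.8.

1.9, 10.8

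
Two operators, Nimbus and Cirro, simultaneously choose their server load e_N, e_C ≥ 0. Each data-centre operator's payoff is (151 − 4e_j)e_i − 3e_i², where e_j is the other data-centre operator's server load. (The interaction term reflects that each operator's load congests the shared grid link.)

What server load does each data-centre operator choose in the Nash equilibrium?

Nimbus's payoff is (151 − 4e_C)e_N − 3e_N².
∂π/∂e_N = 151 − 4e_C − 6e_N = 0, so e_N = 151/6 − (2/3)e_C.
The game is symmetric, so in equilibrium e_C = e_N: the reaction function gives (5/3)e_N = 151/6, hence e_N = 15.1.

15.1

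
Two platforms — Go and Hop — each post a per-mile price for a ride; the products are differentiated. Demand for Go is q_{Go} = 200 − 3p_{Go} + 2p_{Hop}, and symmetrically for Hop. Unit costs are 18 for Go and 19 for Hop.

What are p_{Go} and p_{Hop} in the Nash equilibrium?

63.6875, 64.0625

Go's profit: π = (p_{Go} − 18)(200 − 3p_{Go} + 2p_{Hop}).
∂π/∂p_{Go} = 254 − 6p_{Go} + 2p_{Hop} = 0 ⇒ p_{Go} = 127/3 + (1/3)p_{Hop}.
Similarly p_{Hop} = 257/6 + (1/3)p_{Go}.
Plugging p_{Hop} into Go's best response: p_{Go} = 127/3 + (1/3)(257/6 + (1/3)p_{Go}) ⇒ (8/9)p_{Go} = 1019/18, so p_{Go} = 63.6875.
Then p_{Hop} = 257/6 + (1/3)·63.6875 = 64.0625.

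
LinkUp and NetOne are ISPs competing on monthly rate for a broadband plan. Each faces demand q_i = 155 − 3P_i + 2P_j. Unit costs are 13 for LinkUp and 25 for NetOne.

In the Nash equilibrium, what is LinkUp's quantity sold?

113.25

LinkUp's profit: π = (P_{LinkUp} − 13)(155 − 3P_{LinkUp} + 2P_{NetOne}).
∂π/∂P_{LinkUp} = 194 − 6P_{LinkUp} + 2P_{NetOne} = 0 ⇒ P_{LinkUp} = 97/3 + (1/3)P_{NetOne}.
Similarly P_{NetOne} = 115/3 + (1/3)P_{LinkUp}.
Substituting the second reaction function into the first: P_{LinkUp} = 97/3 + (1/3)(115/3 + (1/3)P_{LinkUp}), which gives (8/9)P_{LinkUp} = 406/9 ⇒ P_{LinkUp} = 50.75.
Then P_{NetOne} = 115/3 + (1/3)·50.75 = 55.25.
q_{LinkUp} = 155 − 3·50.75 + 2·55.25 = 113.25.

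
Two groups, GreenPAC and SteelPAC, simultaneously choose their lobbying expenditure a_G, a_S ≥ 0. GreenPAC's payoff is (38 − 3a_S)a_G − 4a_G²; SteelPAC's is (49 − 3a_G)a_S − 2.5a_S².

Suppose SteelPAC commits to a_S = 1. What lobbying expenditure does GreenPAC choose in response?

Expanding GreenPAC's payoff: 38a_G − 3a_Sa_G − 4a_G².
∂π/∂a_G = 38 − 3a_S − 8a_G = 0, so a_G = 4.75 − 0.375a_S.
At a_S = 1: a_G = 4.75 − 0.375·1 = 4.375.

4.375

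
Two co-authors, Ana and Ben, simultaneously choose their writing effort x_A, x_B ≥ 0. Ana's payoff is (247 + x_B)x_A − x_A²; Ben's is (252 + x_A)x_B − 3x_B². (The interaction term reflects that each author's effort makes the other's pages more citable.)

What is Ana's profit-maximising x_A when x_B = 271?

Expanding Ana's payoff: 247x_A + x_Bx_A − x_A².
∂π/∂x_A = 247 + x_B − 2x_A = 0, so x_A = 123.5 + 0.5x_B.
At x_B = 271: x_A = 123.5 + 0.5·271 = 259.

259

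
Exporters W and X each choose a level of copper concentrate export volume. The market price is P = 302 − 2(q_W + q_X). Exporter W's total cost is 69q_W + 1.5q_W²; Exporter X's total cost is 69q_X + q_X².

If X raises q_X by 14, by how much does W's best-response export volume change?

-4

Exporter W's profit: π = q_W(302 − 2(q_W + q_X)) − 69q_W − 1.5q_W².
∂π/∂q_W = 233 − 7q_W − 2q_X = 0, so q_W = 233/7 − (2/7)q_X.
The reaction-function slope is −2/7, so a 14-unit rise in q_X moves q_W by −2/7 × 14 = −4. W's best response falls — the actions are strategic substitutes.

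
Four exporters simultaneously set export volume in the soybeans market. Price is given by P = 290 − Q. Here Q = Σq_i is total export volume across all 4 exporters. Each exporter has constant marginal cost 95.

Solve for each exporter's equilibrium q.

39

A representative exporter's profit is π_i = q_i(290 − Q) − 95q_i, with Q = q_i + Σ_{j≠i} q_j.
First-order condition: 195 − 2q_i − Σ_{j≠i} q_j = 0.
With identical exporters, set every q_j = q: then 195 − 2q − 3q = 0, i.e. q = 195/5 = 39.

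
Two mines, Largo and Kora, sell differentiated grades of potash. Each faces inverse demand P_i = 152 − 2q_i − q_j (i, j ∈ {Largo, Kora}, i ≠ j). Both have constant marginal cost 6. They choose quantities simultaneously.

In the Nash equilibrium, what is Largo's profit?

1705.28

Mine Largo's profit: π = q_{Largo}(152 − 2q_{Largo} − q_{Kora}) − 6q_{Largo}.
∂π/∂q_{Largo} = 146 − 4q_{Largo} − q_{Kora} = 0 ⇒ q_{Largo} = 36.5 − 0.25q_{Kora}.
Setting q_{Largo} = q_{Kora} in the reaction function: q_{Largo} = 36.5 − 0.25q_{Largo}, so q_{Largo} = 36.5 / 1.25 = 29.2.
P_{Largo} = 152 − 2·29.2 − 29.2 = 64.4.
Profit = (64.4 − 6)·29.2 = 1705.28.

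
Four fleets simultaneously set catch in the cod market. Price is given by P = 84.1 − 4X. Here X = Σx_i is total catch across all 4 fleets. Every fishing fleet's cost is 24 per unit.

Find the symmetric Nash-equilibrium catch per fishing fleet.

A representative fishing fleet's profit is π_i = x_i(84.1 − 4X) − 24x_i, with X = x_i + Σ_{j≠i} x_j.
First-order condition: 60.1 − 8x_i − 4Σ_{j≠i} x_j = 0.
In a symmetric equilibrium every fishing fleet chooses the same x, so Σ_{j≠i} x_j = 3x. The condition becomes 60.1 − 20x = 0, giving x = 60.1/20 = 3.005.

3.005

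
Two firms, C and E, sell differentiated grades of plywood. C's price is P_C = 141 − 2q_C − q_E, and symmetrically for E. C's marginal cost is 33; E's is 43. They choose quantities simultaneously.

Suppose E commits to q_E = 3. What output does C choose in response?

26.25

Firm C's profit: π = q_C(141 − 2q_C − q_E) − 33q_C.
∂π/∂q_C = 108 − 4q_C − q_E = 0 ⇒ q_C = 27 − 0.25q_E.
At q_E = 3: q_C = 27 − 0.25·3 = 26.25.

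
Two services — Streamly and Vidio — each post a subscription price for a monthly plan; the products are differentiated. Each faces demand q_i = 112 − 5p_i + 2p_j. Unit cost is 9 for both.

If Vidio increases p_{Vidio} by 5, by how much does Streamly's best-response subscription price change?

Streamly's profit: π = (p_{Streamly} − 9)(112 − 5p_{Streamly} + 2p_{Vidio}).
∂π/∂p_{Streamly} = 157 − 10p_{Streamly} + 2p_{Vidio} = 0 ⇒ p_{Streamly} = 15.7 + 0.2p_{Vidio}.
The reaction-function slope is 0.2, so a 5-unit rise in p_{Vidio} moves p_{Streamly} by 0.2 × 5 = 1. Streamly's best response rises — the actions are strategic complements.

1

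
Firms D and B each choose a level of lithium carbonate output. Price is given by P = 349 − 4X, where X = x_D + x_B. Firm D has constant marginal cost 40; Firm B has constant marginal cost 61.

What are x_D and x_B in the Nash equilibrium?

Firm D's profit: π = x_D(349 − 4(x_D + x_B)) − 40x_D.
∂π/∂x_D = 309 − 8x_D − 4x_B = 0, so x_D = 38.625 − 0.5x_B.
By the same steps for B: x_B = 36 − 0.5x_D.
Solving the two reaction functions simultaneously: (1 − (−0.5)(−0.5))x_D = 38.625 − 0.5·36, so 0.75x_D = 20.625 and x_D = 27.5.
Then x_B = 36 − 0.5·27.5 = 22.25.

27.5, 22.25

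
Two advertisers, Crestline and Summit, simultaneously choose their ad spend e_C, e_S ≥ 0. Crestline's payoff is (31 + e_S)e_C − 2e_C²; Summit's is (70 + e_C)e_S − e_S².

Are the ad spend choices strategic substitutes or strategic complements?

Expanding Crestline's payoff: 31e_C + e_Se_C − 2e_C².
∂π/∂e_C = 31 + e_S − 4e_C = 0, so e_C = 7.75 + 0.25e_S.
The best-response slope de_C/de_S = 0.25 > 0: the reaction function is upward-sloping, so the choices are strategic complements.

strategic complements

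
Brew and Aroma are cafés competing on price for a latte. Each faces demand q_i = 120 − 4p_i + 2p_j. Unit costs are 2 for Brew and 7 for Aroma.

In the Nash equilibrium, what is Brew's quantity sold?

Brew's profit: π = (p_{Brew} − 2)(120 − 4p_{Brew} + 2p_{Aroma}).
∂π/∂p_{Brew} = 128 − 8p_{Brew} + 2p_{Aroma} = 0 ⇒ p_{Brew} = 16 + 0.25p_{Aroma}.
Similarly p_{Aroma} = 18.5 + 0.25p_{Brew}.
Solving the two reaction functions simultaneously: (1 − (0.25)(0.25))p_{Brew} = 16 + 0.25·18.5, so 0.9375p_{Brew} = 20.625 and p_{Brew} = 22.
Then p_{Aroma} = 18.5 + 0.25·22 = 24.
q_{Brew} = 120 − 4·22 + 2·24 = 80.

80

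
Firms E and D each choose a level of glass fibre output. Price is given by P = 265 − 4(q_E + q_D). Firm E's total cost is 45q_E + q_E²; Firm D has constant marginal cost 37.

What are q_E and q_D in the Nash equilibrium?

Firm E's profit: π = q_E(265 − 4(q_E + q_D)) − 45q_E − q_E².
∂π/∂q_E = 220 − 10q_E − 4q_D = 0, so q_E = 22 − 0.4q_D.
For D: ∂π/∂q_D = 228 − 8q_D − 4q_E = 0 ⇒ q_D = 28.5 − 0.5q_E.
Solving the two reaction functions simultaneously: (1 − (−0.4)(−0.5))q_E = 22 − 0.4·28.5, so 0.8q_E = 10.6 and q_E = 13.25.
Then q_D = 28.5 − 0.5·13.25 = 21.875.

13.25, 21.875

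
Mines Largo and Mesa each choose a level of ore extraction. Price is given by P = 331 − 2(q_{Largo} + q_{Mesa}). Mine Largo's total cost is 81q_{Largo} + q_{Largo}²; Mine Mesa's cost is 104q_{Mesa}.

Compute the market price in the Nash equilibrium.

190.2

Mine Largo's profit: π = q_{Largo}(331 − 2(q_{Largo} + q_{Mesa})) − 81q_{Largo} − q_{Largo}².
∂π/∂q_{Largo} = 250 − 6q_{Largo} − 2q_{Mesa} = 0, so q_{Largo} = 125/3 − (1/3)q_{Mesa}.
For Mesa: ∂π/∂q_{Mesa} = 227 − 4q_{Mesa} − 2q_{Largo} = 0 ⇒ q_{Mesa} = 56.75 − 0.5q_{Largo}.
Plugging q_{Mesa} into Largo's best response: q_{Largo} = 125/3 − (1/3)(56.75 − 0.5q_{Largo}) ⇒ (5/6)q_{Largo} = 22.75, so q_{Largo} = 27.3.
Then q_{Mesa} = 56.75 − 0.5·27.3 = 43.1.
Equilibrium price: P = 331 − 2·70.4 = 190.2.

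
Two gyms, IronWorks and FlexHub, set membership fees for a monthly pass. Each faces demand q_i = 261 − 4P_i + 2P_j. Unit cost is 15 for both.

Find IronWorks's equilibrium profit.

5929

IronWorks's profit: π = (P_{IronWorks} − 15)(261 − 4P_{IronWorks} + 2P_{FlexHub}).
∂π/∂P_{IronWorks} = 321 − 8P_{IronWorks} + 2P_{FlexHub} = 0 ⇒ P_{IronWorks} = 40.125 + 0.25P_{FlexHub}.
Setting P_{IronWorks} = P_{FlexHub} in the reaction function: P_{IronWorks} = 40.125 + 0.25P_{IronWorks}, so P_{IronWorks} = 40.125 / 0.75 = 53.5.
q_{IronWorks} = 261 − 4·53.5 + 2·53.5 = 154.
Profit = (53.5 − 15)·154 = 5929.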